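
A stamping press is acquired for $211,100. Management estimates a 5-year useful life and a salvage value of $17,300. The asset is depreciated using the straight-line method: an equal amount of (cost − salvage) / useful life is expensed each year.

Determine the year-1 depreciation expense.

$38,760

Depreciable base = $211,100 − $17,300 = $193,800.
Annual expense = $193,800 / 5 = $38,760.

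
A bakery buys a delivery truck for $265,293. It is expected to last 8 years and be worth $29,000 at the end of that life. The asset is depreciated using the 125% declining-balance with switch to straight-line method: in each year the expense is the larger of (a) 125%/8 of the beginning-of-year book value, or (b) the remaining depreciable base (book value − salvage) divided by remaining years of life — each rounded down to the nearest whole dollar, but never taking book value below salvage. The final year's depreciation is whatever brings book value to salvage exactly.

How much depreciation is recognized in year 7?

$26,071

Depreciable base = $265,293 − $29,000 = $236,293.
Year 1: DB = ⌊$265,293 × 125%/8⌋ = $41,452; SL = ⌊$236,293/8⌋ = $29,536 → take DB $41,452. Book value $223,841.
Year 2: DB = ⌊$223,841 × 125%/8⌋ = $34,975; SL = ⌊$194,841/7⌋ = $27,834 → take DB $34,975. Book value $188,866.
Year 3: DB = ⌊$188,866 × 125%/8⌋ = $29,510; SL = ⌊$159,866/6⌋ = $26,644 → take DB $29,510. Book value $159,356.
Year 4: DB = ⌊$159,356 × 125%/8⌋ = $24,899; SL = ⌊$130,356/5⌋ = $26,071 → take SL $26,071. Book value $133,285.
Year 5: DB = ⌊$133,285 × 125%/8⌋ = $20,825; SL = ⌊$104,285/4⌋ = $26,071 → take SL $26,071. Book value $107,214.
Year 6: DB = ⌊$107,214 × 125%/8⌋ = $16,752; SL = ⌊$78,214/3⌋ = $26,071 → take SL $26,071. Book value $81,143.
Year 7: DB = ⌊$81,143 × 125%/8⌋ = $12,678; SL = ⌊$52,143/2⌋ = $26,071 → take SL $26,071. Book value $55,072.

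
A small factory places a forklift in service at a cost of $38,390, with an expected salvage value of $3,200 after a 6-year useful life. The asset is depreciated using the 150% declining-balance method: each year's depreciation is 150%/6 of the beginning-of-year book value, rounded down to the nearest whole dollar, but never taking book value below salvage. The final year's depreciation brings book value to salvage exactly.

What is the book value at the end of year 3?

$16,197

Depreciable base = $38,390 − $3,200 = $35,190.
Year 1: ⌊$38,390 × 150%/6⌋ = $9,597. Book value $28,793.
Year 2: ⌊$28,793 × 150%/6⌋ = $7,198. Book value $21,595.
Year 3: ⌊$21,595 × 150%/6⌋ = $5,398. Book value $16,197.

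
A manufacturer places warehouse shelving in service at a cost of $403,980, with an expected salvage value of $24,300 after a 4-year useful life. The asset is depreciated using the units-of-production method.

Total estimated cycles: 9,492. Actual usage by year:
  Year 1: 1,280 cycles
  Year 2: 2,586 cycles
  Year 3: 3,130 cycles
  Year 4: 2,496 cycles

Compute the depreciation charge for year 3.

$125,200

Depreciable base = $403,980 − $24,300 = $379,680.
Rate = $379,680 / 9,492 cycles = $40 per cycle.
Year 1: 1,280 × $40 = $51,200. Book value $352,780.
Year 2: 2,586 × $40 = $103,440. Book value $249,340.
Year 3: 3,130 × $40 = $125,200. Book value $124,140.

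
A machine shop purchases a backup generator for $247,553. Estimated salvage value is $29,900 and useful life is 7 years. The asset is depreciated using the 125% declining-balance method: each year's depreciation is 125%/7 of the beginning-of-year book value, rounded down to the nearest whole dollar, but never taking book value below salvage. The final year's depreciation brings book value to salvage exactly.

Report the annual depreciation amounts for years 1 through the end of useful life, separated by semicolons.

Depreciable base = $247,553 − $29,900 = $217,653.
Year 1: ⌊$247,553 × 125%/7⌋ = $44,205. Book value $203,348.
Year 2: ⌊$203,348 × 125%/7⌋ = $36,312. Book value $167,036.
Year 3: ⌊$167,036 × 125%/7⌋ = $29,827. Book value $137,209.
Year 4: ⌊$137,209 × 125%/7⌋ = $24,501. Book value $112,708.
Year 5: ⌊$112,708 × 125%/7⌋ = $20,126. Book value $92,582.
Year 6: ⌊$92,582 × 125%/7⌋ = $16,532. Book value $76,050.
Year 7 (final): $76,050 − $29,900 = $46,150. Book value $29,900.

$44,205; $36,312; $29,827; $24,501; $20,126; $16,532; $46,150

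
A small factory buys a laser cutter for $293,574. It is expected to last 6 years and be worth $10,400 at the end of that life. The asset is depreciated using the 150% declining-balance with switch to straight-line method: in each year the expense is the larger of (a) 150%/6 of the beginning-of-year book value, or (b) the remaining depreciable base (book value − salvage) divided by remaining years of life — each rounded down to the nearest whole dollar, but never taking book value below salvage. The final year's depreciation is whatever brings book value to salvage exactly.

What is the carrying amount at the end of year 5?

$48,218

Depreciable base = $293,574 − $10,400 = $283,174.
Year 1: DB = ⌊$293,574 × 150%/6⌋ = $73,393; SL = ⌊$283,174/6⌋ = $47,195 → take DB $73,393. Book value $220,181.
Year 2: DB = ⌊$220,181 × 150%/6⌋ = $55,045; SL = ⌊$209,781/5⌋ = $41,956 → take DB $55,045. Book value $165,136.
Year 3: DB = ⌊$165,136 × 150%/6⌋ = $41,284; SL = ⌊$154,736/4⌋ = $38,684 → take DB $41,284. Book value $123,852.
Year 4: DB = ⌊$123,852 × 150%/6⌋ = $30,963; SL = ⌊$113,452/3⌋ = $37,817 → take SL $37,817. Book value $86,035.
Year 5: DB = ⌊$86,035 × 150%/6⌋ = $21,508; SL = ⌊$75,635/2⌋ = $37,817 → take SL $37,817. Book value $48,218.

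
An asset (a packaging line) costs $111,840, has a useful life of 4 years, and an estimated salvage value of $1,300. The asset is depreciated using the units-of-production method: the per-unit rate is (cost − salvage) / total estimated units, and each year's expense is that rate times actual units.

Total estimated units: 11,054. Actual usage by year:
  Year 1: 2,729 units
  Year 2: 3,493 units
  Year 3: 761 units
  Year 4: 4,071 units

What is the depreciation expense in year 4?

Depreciable base = $111,840 − $1,300 = $110,540.
Rate = $110,540 / 11,054 units = $10 per unit.
Year 1: 2,729 × $10 = $27,290. Book value $84,550.
Year 2: 3,493 × $10 = $34,930. Book value $49,620.
Year 3: 761 × $10 = $7,610. Book value $42,010.
Year 4: 4,071 × $10 = $40,710. Book value $1,300.

$40,710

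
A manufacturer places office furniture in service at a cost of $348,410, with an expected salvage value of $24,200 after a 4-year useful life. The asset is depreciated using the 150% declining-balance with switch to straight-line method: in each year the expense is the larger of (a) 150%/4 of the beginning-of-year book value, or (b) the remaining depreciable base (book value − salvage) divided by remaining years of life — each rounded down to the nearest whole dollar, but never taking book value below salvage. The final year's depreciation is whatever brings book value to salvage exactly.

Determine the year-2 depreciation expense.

$81,658

Depreciable base = $348,410 − $24,200 = $324,210.
Year 1: DB = ⌊$348,410 × 150%/4⌋ = $130,653; SL = ⌊$324,210/4⌋ = $81,052 → take DB $130,653. Book value $217,757.
Year 2: DB = ⌊$217,757 × 150%/4⌋ = $81,658; SL = ⌊$193,557/3⌋ = $64,519 → take DB $81,658. Book value $136,099.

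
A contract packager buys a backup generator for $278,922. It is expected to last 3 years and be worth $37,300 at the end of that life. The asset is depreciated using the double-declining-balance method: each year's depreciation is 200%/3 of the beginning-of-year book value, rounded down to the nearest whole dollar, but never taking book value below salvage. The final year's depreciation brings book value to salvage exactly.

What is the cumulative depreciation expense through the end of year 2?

$241,622

Depreciable base = $278,922 − $37,300 = $241,622.
Year 1: ⌊$278,922 × 200%/3⌋ = $185,948. Book value $92,974.
Year 2: ⌊$92,974 × 200%/3⌋ = $61,982, capped at $55,674. Book value $37,300.
Accumulated through year 2 = $278,922 − $37,300 = $241,622.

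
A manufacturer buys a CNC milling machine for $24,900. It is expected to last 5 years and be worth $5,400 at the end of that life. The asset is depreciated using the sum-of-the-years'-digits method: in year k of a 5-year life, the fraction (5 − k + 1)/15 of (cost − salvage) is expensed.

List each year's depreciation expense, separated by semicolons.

Depreciable base = $24,900 − $5,400 = $19,500.
Sum of the years' digits = 5+4+3+2+1 = 15.
Year 1: $19,500 × 5/15 = $6,500. Book value $18,400.
Year 2: $19,500 × 4/15 = $5,200. Book value $13,200.
Year 3: $19,500 × 3/15 = $3,900. Book value $9,300.
Year 4: $19,500 × 2/15 = $2,600. Book value $6,700.
Year 5: $19,500 × 1/15 = $1,300. Book value $5,400.

$6,500; $5,200; $3,900; $2,600; $1,300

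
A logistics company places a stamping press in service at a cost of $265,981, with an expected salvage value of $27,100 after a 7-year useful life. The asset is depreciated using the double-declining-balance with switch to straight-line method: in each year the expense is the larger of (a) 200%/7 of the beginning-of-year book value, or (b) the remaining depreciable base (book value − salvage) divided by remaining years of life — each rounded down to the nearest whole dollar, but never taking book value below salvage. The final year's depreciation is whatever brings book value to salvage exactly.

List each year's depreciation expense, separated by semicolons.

Depreciable base = $265,981 − $27,100 = $238,881.
Year 1: DB = ⌊$265,981 × 200%/7⌋ = $75,994; SL = ⌊$238,881/7⌋ = $34,125 → take DB $75,994. Book value $189,987.
Year 2: DB = ⌊$189,987 × 200%/7⌋ = $54,282; SL = ⌊$162,887/6⌋ = $27,147 → take DB $54,282. Book value $135,705.
Year 3: DB = ⌊$135,705 × 200%/7⌋ = $38,772; SL = ⌊$108,605/5⌋ = $21,721 → take DB $38,772. Book value $96,933.
Year 4: DB = ⌊$96,933 × 200%/7⌋ = $27,695; SL = ⌊$69,833/4⌋ = $17,458 → take DB $27,695. Book value $69,238.
Year 5: DB = ⌊$69,238 × 200%/7⌋ = $19,782; SL = ⌊$42,138/3⌋ = $14,046 → take DB $19,782. Book value $49,456.
Year 6: DB = ⌊$49,456 × 200%/7⌋ = $14,130; SL = ⌊$22,356/2⌋ = $11,178 → take DB $14,130. Book value $35,326.
Year 7 (final): $35,326 − $27,100 = $8,226. Book value $27,100.

$75,994; $54,282; $38,772; $27,695; $19,782; $14,130; $8,226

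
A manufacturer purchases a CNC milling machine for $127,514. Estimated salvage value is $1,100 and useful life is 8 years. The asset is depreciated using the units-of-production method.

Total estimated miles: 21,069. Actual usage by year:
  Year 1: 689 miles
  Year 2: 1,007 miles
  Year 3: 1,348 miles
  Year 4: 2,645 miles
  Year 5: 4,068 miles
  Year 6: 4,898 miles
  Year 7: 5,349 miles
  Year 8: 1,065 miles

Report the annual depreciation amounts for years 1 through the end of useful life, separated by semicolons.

$4,134; $6,042; $8,088; $15,870; $24,408; $29,388; $32,094; $6,390

Depreciable base = $127,514 − $1,100 = $126,414.
Rate = $126,414 / 21,069 miles = $6 per mile.
Year 1: 689 × $6 = $4,134. Book value $123,380.
Year 2: 1,007 × $6 = $6,042. Book value $117,338.
Year 3: 1,348 × $6 = $8,088. Book value $109,250.
Year 4: 2,645 × $6 = $15,870. Book value $93,380.
Year 5: 4,068 × $6 = $24,408. Book value $68,972.
Year 6: 4,898 × $6 = $29,388. Book value $39,584.
Year 7: 5,349 × $6 = $32,094. Book value $7,490.
Year 8: 1,065 × $6 = $6,390. Book value $1,100.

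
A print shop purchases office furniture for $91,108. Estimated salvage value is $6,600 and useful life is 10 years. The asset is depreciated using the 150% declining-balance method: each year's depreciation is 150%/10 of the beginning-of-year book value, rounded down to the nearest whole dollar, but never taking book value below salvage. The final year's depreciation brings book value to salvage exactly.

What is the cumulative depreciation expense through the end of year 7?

$61,899

Depreciable base = $91,108 − $6,600 = $84,508.
Year 1: ⌊$91,108 × 150%/10⌋ = $13,666. Book value $77,442.
Year 2: ⌊$77,442 × 150%/10⌋ = $11,616. Book value $65,826.
Year 3: ⌊$65,826 × 150%/10⌋ = $9,873. Book value $55,953.
Year 4: ⌊$55,953 × 150%/10⌋ = $8,392. Book value $47,561.
Year 5: ⌊$47,561 × 150%/10⌋ = $7,134. Book value $40,427.
Year 6: ⌊$40,427 × 150%/10⌋ = $6,064. Book value $34,363.
Year 7: ⌊$34,363 × 150%/10⌋ = $5,154. Book value $29,209.
Accumulated through year 7 = $91,108 − $29,209 = $61,899.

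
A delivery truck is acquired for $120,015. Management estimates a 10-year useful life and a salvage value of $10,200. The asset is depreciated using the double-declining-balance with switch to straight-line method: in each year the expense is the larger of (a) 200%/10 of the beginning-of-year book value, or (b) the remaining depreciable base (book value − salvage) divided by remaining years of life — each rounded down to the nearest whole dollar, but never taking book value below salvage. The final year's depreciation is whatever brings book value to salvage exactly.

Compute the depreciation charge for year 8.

$5,034

Depreciable base = $120,015 − $10,200 = $109,815.
Year 1: DB = ⌊$120,015 × 200%/10⌋ = $24,003; SL = ⌊$109,815/10⌋ = $10,981 → take DB $24,003. Book value $96,012.
Year 2: DB = ⌊$96,012 × 200%/10⌋ = $19,202; SL = ⌊$85,812/9⌋ = $9,534 → take DB $19,202. Book value $76,810.
Year 3: DB = ⌊$76,810 × 200%/10⌋ = $15,362; SL = ⌊$66,610/8⌋ = $8,326 → take DB $15,362. Book value $61,448.
Year 4: DB = ⌊$61,448 × 200%/10⌋ = $12,289; SL = ⌊$51,248/7⌋ = $7,321 → take DB $12,289. Book value $49,159.
Year 5: DB = ⌊$49,159 × 200%/10⌋ = $9,831; SL = ⌊$38,959/6⌋ = $6,493 → take DB $9,831. Book value $39,328.
Year 6: DB = ⌊$39,328 × 200%/10⌋ = $7,865; SL = ⌊$29,128/5⌋ = $5,825 → take DB $7,865. Book value $31,463.
Year 7: DB = ⌊$31,463 × 200%/10⌋ = $6,292; SL = ⌊$21,263/4⌋ = $5,315 → take DB $6,292. Book value $25,171.
Year 8: DB = ⌊$25,171 × 200%/10⌋ = $5,034; SL = ⌊$14,971/3⌋ = $4,990 → take DB $5,034. Book value $20,137.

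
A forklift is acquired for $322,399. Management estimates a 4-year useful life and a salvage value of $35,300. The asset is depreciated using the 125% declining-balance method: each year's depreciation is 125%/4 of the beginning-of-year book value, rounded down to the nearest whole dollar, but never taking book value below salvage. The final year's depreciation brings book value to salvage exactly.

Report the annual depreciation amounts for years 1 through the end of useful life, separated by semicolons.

$100,749; $69,265; $47,620; $69,465

Depreciable base = $322,399 − $35,300 = $287,099.
Year 1: ⌊$322,399 × 125%/4⌋ = $100,749. Book value $221,650.
Year 2: ⌊$221,650 × 125%/4⌋ = $69,265. Book value $152,385.
Year 3: ⌊$152,385 × 125%/4⌋ = $47,620. Book value $104,765.
Year 4 (final): $104,765 − $35,300 = $69,465. Book value $35,300.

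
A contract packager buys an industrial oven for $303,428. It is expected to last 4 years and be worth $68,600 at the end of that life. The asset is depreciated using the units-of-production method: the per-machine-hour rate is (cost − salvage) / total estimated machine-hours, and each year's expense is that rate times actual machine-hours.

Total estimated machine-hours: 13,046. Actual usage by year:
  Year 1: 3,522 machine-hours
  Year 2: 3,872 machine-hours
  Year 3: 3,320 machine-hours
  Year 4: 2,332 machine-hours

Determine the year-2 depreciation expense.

Depreciable base = $303,428 − $68,600 = $234,828.
Rate = $234,828 / 13,046 machine-hours = $18 per machine-hour.
Year 1: 3,522 × $18 = $63,396. Book value $240,032.
Year 2: 3,872 × $18 = $69,696. Book value $170,336.

$69,696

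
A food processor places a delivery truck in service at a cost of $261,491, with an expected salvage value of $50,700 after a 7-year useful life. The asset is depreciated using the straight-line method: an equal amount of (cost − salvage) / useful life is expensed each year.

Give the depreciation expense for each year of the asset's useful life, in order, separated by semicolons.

Depreciable base = $261,491 − $50,700 = $210,791.
Annual expense = $210,791 / 7 = $30,113.
End of year 1: book value $231,378.
End of year 2: book value $201,265.
End of year 3: book value $171,152.
End of year 4: book value $141,039.
End of year 5: book value $110,926.
End of year 6: book value $80,813.
End of year 7: book value $50,700.

$30,113; $30,113; $30,113; $30,113; $30,113; $30,113; $30,113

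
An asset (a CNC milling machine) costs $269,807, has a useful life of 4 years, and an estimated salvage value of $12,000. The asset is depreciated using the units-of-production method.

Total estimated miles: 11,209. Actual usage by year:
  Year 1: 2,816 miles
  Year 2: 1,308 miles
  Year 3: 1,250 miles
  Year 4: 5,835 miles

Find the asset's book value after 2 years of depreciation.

$174,955

Depreciable base = $269,807 − $12,000 = $257,807.
Rate = $257,807 / 11,209 miles = $23 per mile.
Year 1: 2,816 × $23 = $64,768. Book value $205,039.
Year 2: 1,308 × $23 = $30,084. Book value $174,955.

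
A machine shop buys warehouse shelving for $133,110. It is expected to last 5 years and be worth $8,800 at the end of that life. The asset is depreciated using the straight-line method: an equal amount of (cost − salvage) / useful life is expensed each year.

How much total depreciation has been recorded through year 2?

$49,724

Depreciable base = $133,110 − $8,800 = $124,310.
Annual expense = $124,310 / 5 = $24,862.
End of year 1: book value $108,248.
End of year 2: book value $83,386.
Accumulated through year 2 = $133,110 − $83,386 = $49,724.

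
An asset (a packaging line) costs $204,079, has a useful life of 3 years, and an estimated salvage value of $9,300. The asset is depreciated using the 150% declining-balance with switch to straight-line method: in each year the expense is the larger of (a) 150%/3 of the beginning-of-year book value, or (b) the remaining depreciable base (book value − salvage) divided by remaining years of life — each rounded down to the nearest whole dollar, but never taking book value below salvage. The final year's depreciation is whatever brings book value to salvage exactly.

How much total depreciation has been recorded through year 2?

$153,059

Depreciable base = $204,079 − $9,300 = $194,779.
Year 1: DB = ⌊$204,079 × 150%/3⌋ = $102,039; SL = ⌊$194,779/3⌋ = $64,926 → take DB $102,039. Book value $102,040.
Year 2: DB = ⌊$102,040 × 150%/3⌋ = $51,020; SL = ⌊$92,740/2⌋ = $46,370 → take DB $51,020. Book value $51,020.
Accumulated through year 2 = $204,079 − $51,020 = $153,059.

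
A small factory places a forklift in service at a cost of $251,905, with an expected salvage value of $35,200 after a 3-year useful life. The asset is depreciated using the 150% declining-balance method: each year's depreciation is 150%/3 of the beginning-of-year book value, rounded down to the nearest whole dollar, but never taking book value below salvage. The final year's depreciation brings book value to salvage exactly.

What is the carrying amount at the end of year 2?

Depreciable base = $251,905 − $35,200 = $216,705.
Year 1: ⌊$251,905 × 150%/3⌋ = $125,952. Book value $125,953.
Year 2: ⌊$125,953 × 150%/3⌋ = $62,976. Book value $62,977.

$62,977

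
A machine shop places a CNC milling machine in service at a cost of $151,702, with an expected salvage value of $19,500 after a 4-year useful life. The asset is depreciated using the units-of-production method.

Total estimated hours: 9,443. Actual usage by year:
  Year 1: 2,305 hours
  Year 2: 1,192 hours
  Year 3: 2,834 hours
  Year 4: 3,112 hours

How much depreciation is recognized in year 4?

$43,568

Depreciable base = $151,702 − $19,500 = $132,202.
Rate = $132,202 / 9,443 hours = $14 per hour.
Year 1: 2,305 × $14 = $32,270. Book value $119,432.
Year 2: 1,192 × $14 = $16,688. Book value $102,744.
Year 3: 2,834 × $14 = $39,676. Book value $63,068.
Year 4: 3,112 × $14 = $43,568. Book value $19,500.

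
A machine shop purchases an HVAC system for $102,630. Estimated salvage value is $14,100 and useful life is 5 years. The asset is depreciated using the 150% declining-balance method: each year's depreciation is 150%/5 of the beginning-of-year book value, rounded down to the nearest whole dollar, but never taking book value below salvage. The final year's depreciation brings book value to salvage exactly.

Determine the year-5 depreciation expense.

Depreciable base = $102,630 − $14,100 = $88,530.
Year 1: ⌊$102,630 × 150%/5⌋ = $30,789. Book value $71,841.
Year 2: ⌊$71,841 × 150%/5⌋ = $21,552. Book value $50,289.
Year 3: ⌊$50,289 × 150%/5⌋ = $15,086. Book value $35,203.
Year 4: ⌊$35,203 × 150%/5⌋ = $10,560. Book value $24,643.
Year 5 (final): $24,643 − $14,100 = $10,543. Book value $14,100.

$10,543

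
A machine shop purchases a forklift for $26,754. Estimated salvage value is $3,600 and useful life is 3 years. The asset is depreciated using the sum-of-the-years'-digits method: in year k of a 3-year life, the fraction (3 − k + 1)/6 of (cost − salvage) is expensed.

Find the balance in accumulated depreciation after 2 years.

Depreciable base = $26,754 − $3,600 = $23,154.
Sum of the years' digits = 3+2+1 = 6.
Year 1: $23,154 × 3/6 = $11,577. Book value $15,177.
Year 2: $23,154 × 2/6 = $7,718. Book value $7,459.
Accumulated through year 2 = $26,754 − $7,459 = $19,295.

$19,295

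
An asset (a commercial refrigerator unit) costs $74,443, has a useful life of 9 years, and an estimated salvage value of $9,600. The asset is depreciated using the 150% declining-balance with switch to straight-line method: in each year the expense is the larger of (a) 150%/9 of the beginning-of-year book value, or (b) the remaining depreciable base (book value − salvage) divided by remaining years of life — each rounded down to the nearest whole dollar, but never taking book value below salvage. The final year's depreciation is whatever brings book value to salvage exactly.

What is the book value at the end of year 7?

$19,760

Depreciable base = $74,443 − $9,600 = $64,843.
Year 1: DB = ⌊$74,443 × 150%/9⌋ = $12,407; SL = ⌊$64,843/9⌋ = $7,204 → take DB $12,407. Book value $62,036.
Year 2: DB = ⌊$62,036 × 150%/9⌋ = $10,339; SL = ⌊$52,436/8⌋ = $6,554 → take DB $10,339. Book value $51,697.
Year 3: DB = ⌊$51,697 × 150%/9⌋ = $8,616; SL = ⌊$42,097/7⌋ = $6,013 → take DB $8,616. Book value $43,081.
Year 4: DB = ⌊$43,081 × 150%/9⌋ = $7,180; SL = ⌊$33,481/6⌋ = $5,580 → take DB $7,180. Book value $35,901.
Year 5: DB = ⌊$35,901 × 150%/9⌋ = $5,983; SL = ⌊$26,301/5⌋ = $5,260 → take DB $5,983. Book value $29,918.
Year 6: DB = ⌊$29,918 × 150%/9⌋ = $4,986; SL = ⌊$20,318/4⌋ = $5,079 → take SL $5,079. Book value $24,839.
Year 7: DB = ⌊$24,839 × 150%/9⌋ = $4,139; SL = ⌊$15,239/3⌋ = $5,079 → take SL $5,079. Book value $19,760.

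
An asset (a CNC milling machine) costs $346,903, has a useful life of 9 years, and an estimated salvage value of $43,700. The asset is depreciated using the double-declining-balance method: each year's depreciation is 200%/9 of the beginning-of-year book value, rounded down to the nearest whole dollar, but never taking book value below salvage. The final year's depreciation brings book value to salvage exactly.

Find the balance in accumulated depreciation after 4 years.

Depreciable base = $346,903 − $43,700 = $303,203.
Year 1: ⌊$346,903 × 200%/9⌋ = $77,089. Book value $269,814.
Year 2: ⌊$269,814 × 200%/9⌋ = $59,958. Book value $209,856.
Year 3: ⌊$209,856 × 200%/9⌋ = $46,634. Book value $163,222.
Year 4: ⌊$163,222 × 200%/9⌋ = $36,271. Book value $126,951.
Accumulated through year 4 = $346,903 − $126,951 = $219,952.

$219,952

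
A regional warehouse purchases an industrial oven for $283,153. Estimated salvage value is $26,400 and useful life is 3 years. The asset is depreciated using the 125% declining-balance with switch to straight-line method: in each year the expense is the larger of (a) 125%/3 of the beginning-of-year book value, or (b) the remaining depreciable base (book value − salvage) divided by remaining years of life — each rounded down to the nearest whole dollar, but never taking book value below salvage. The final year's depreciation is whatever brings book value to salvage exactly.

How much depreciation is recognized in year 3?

$69,387

Depreciable base = $283,153 − $26,400 = $256,753.
Year 1: DB = ⌊$283,153 × 125%/3⌋ = $117,980; SL = ⌊$256,753/3⌋ = $85,584 → take DB $117,980. Book value $165,173.
Year 2: DB = ⌊$165,173 × 125%/3⌋ = $68,822; SL = ⌊$138,773/2⌋ = $69,386 → take SL $69,386. Book value $95,787.
Year 3 (final): $95,787 − $26,400 = $69,387. Book value $26,400.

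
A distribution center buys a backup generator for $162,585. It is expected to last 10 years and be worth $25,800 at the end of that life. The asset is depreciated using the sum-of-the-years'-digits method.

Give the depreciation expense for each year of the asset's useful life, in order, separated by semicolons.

Depreciable base = $162,585 − $25,800 = $136,785.
Sum of the years' digits = 10+9+8+7+6+5+4+3+2+1 = 55.
Year 1: $136,785 × 10/55 = $24,870. Book value $137,715.
Year 2: $136,785 × 9/55 = $22,383. Book value $115,332.
Year 3: $136,785 × 8/55 = $19,896. Book value $95,436.
Year 4: $136,785 × 7/55 = $17,409. Book value $78,027.
Year 5: $136,785 × 6/55 = $14,922. Book value $63,105.
Year 6: $136,785 × 5/55 = $12,435. Book value $50,670.
Year 7: $136,785 × 4/55 = $9,948. Book value $40,722.
Year 8: $136,785 × 3/55 = $7,461. Book value $33,261.
Year 9: $136,785 × 2/55 = $4,974. Book value $28,287.
Year 10: $136,785 × 1/55 = $2,487. Book value $25,800.

$24,870; $22,383; $19,896; $17,409; $14,922; $12,435; $9,948; $7,461; $4,974; $2,487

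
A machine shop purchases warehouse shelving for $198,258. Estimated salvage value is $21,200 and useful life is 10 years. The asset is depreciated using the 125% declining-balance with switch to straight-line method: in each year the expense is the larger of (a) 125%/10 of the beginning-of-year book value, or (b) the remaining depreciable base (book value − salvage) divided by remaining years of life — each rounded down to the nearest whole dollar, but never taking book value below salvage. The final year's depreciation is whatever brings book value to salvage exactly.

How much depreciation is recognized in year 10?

Depreciable base = $198,258 − $21,200 = $177,058.
Year 1: DB = ⌊$198,258 × 125%/10⌋ = $24,782; SL = ⌊$177,058/10⌋ = $17,705 → take DB $24,782. Book value $173,476.
Year 2: DB = ⌊$173,476 × 125%/10⌋ = $21,684; SL = ⌊$152,276/9⌋ = $16,919 → take DB $21,684. Book value $151,792.
Year 3: DB = ⌊$151,792 × 125%/10⌋ = $18,974; SL = ⌊$130,592/8⌋ = $16,324 → take DB $18,974. Book value $132,818.
Year 4: DB = ⌊$132,818 × 125%/10⌋ = $16,602; SL = ⌊$111,618/7⌋ = $15,945 → take DB $16,602. Book value $116,216.
Year 5: DB = ⌊$116,216 × 125%/10⌋ = $14,527; SL = ⌊$95,016/6⌋ = $15,836 → take SL $15,836. Book value $100,380.
Year 6: DB = ⌊$100,380 × 125%/10⌋ = $12,547; SL = ⌊$79,180/5⌋ = $15,836 → take SL $15,836. Book value $84,544.
Year 7: DB = ⌊$84,544 × 125%/10⌋ = $10,568; SL = ⌊$63,344/4⌋ = $15,836 → take SL $15,836. Book value $68,708.
Year 8: DB = ⌊$68,708 × 125%/10⌋ = $8,588; SL = ⌊$47,508/3⌋ = $15,836 → take SL $15,836. Book value $52,872.
Year 9: DB = ⌊$52,872 × 125%/10⌋ = $6,609; SL = ⌊$31,672/2⌋ = $15,836 → take SL $15,836. Book value $37,036.
Year 10 (final): $37,036 − $21,200 = $15,836. Book value $21,200.

$15,836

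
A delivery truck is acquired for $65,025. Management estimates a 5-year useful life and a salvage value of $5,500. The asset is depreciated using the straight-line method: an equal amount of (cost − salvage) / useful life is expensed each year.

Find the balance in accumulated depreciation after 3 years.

Depreciable base = $65,025 − $5,500 = $59,525.
Annual expense = $59,525 / 5 = $11,905.
End of year 1: book value $53,120.
End of year 2: book value $41,215.
End of year 3: book value $29,310.
Accumulated through year 3 = $65,025 − $29,310 = $35,715.

$35,715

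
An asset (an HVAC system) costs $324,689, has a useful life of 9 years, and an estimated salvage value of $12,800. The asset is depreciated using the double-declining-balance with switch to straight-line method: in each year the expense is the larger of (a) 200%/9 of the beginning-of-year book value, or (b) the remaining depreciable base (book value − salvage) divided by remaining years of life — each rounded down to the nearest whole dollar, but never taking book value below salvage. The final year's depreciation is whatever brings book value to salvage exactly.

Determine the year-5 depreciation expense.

Depreciable base = $324,689 − $12,800 = $311,889.
Year 1: DB = ⌊$324,689 × 200%/9⌋ = $72,153; SL = ⌊$311,889/9⌋ = $34,654 → take DB $72,153. Book value $252,536.
Year 2: DB = ⌊$252,536 × 200%/9⌋ = $56,119; SL = ⌊$239,736/8⌋ = $29,967 → take DB $56,119. Book value $196,417.
Year 3: DB = ⌊$196,417 × 200%/9⌋ = $43,648; SL = ⌊$183,617/7⌋ = $26,231 → take DB $43,648. Book value $152,769.
Year 4: DB = ⌊$152,769 × 200%/9⌋ = $33,948; SL = ⌊$139,969/6⌋ = $23,328 → take DB $33,948. Book value $118,821.
Year 5: DB = ⌊$118,821 × 200%/9⌋ = $26,404; SL = ⌊$106,021/5⌋ = $21,204 → take DB $26,404. Book value $92,417.

$26,404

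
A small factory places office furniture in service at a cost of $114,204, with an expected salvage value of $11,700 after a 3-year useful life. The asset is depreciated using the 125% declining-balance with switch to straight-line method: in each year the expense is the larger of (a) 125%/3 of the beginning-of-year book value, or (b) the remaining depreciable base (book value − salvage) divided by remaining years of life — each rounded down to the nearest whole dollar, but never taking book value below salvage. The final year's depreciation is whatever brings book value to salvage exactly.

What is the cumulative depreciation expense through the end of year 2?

Depreciable base = $114,204 − $11,700 = $102,504.
Year 1: DB = ⌊$114,204 × 125%/3⌋ = $47,585; SL = ⌊$102,504/3⌋ = $34,168 → take DB $47,585. Book value $66,619.
Year 2: DB = ⌊$66,619 × 125%/3⌋ = $27,757; SL = ⌊$54,919/2⌋ = $27,459 → take DB $27,757. Book value $38,862.
Accumulated through year 2 = $114,204 − $38,862 = $75,342.

$75,342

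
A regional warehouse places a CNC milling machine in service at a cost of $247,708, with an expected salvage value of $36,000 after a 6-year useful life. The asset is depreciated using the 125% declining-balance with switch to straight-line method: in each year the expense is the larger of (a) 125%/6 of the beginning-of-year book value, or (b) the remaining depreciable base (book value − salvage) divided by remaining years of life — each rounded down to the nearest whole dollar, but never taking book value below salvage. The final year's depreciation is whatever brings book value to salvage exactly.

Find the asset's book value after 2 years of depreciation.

Depreciable base = $247,708 − $36,000 = $211,708.
Year 1: DB = ⌊$247,708 × 125%/6⌋ = $51,605; SL = ⌊$211,708/6⌋ = $35,284 → take DB $51,605. Book value $196,103.
Year 2: DB = ⌊$196,103 × 125%/6⌋ = $40,854; SL = ⌊$160,103/5⌋ = $32,020 → take DB $40,854. Book value $155,249.

$155,249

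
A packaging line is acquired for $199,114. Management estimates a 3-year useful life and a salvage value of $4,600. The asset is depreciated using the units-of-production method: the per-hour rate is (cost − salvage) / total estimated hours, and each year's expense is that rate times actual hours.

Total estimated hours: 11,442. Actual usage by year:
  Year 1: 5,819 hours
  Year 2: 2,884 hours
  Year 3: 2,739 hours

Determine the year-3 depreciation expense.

$46,563

Depreciable base = $199,114 − $4,600 = $194,514.
Rate = $194,514 / 11,442 hours = $17 per hour.
Year 1: 5,819 × $17 = $98,923. Book value $100,191.
Year 2: 2,884 × $17 = $49,028. Book value $51,163.
Year 3: 2,739 × $17 = $46,563. Book value $4,600.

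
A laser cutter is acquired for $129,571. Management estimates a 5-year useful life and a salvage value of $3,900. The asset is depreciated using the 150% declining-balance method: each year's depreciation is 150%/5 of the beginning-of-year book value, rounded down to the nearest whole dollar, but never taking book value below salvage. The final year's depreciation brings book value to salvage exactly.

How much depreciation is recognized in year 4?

$13,332

Depreciable base = $129,571 − $3,900 = $125,671.
Year 1: ⌊$129,571 × 150%/5⌋ = $38,871. Book value $90,700.
Year 2: ⌊$90,700 × 150%/5⌋ = $27,210. Book value $63,490.
Year 3: ⌊$63,490 × 150%/5⌋ = $19,047. Book value $44,443.
Year 4: ⌊$44,443 × 150%/5⌋ = $13,332. Book value $31,111.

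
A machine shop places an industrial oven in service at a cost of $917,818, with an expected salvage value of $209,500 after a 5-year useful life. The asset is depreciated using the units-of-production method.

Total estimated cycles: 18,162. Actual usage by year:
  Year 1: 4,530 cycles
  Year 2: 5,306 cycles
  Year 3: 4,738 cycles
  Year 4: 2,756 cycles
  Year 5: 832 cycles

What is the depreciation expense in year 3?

Depreciable base = $917,818 − $209,500 = $708,318.
Rate = $708,318 / 18,162 cycles = $39 per cycle.
Year 1: 4,530 × $39 = $176,670. Book value $741,148.
Year 2: 5,306 × $39 = $206,934. Book value $534,214.
Year 3: 4,738 × $39 = $184,782. Book value $349,432.

$184,782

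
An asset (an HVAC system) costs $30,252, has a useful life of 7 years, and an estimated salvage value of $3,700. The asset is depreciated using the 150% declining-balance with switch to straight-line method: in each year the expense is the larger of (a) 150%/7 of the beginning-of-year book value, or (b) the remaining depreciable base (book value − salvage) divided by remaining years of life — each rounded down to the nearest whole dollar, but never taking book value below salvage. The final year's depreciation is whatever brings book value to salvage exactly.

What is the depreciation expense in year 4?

Depreciable base = $30,252 − $3,700 = $26,552.
Year 1: DB = ⌊$30,252 × 150%/7⌋ = $6,482; SL = ⌊$26,552/7⌋ = $3,793 → take DB $6,482. Book value $23,770.
Year 2: DB = ⌊$23,770 × 150%/7⌋ = $5,093; SL = ⌊$20,070/6⌋ = $3,345 → take DB $5,093. Book value $18,677.
Year 3: DB = ⌊$18,677 × 150%/7⌋ = $4,002; SL = ⌊$14,977/5⌋ = $2,995 → take DB $4,002. Book value $14,675.
Year 4: DB = ⌊$14,675 × 150%/7⌋ = $3,144; SL = ⌊$10,975/4⌋ = $2,743 → take DB $3,144. Book value $11,531.

$3,144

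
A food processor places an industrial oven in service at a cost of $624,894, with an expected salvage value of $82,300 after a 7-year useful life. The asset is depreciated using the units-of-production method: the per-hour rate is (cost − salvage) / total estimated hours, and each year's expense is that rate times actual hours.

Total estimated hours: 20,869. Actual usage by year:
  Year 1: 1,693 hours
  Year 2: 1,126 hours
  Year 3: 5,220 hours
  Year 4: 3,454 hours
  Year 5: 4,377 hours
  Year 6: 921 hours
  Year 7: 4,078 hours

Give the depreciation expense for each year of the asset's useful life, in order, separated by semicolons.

Depreciable base = $624,894 − $82,300 = $542,594.
Rate = $542,594 / 20,869 hours = $26 per hour.
Year 1: 1,693 × $26 = $44,018. Book value $580,876.
Year 2: 1,126 × $26 = $29,276. Book value $551,600.
Year 3: 5,220 × $26 = $135,720. Book value $415,880.
Year 4: 3,454 × $26 = $89,804. Book value $326,076.
Year 5: 4,377 × $26 = $113,802. Book value $212,274.
Year 6: 921 × $26 = $23,946. Book value $188,328.
Year 7: 4,078 × $26 = $106,028. Book value $82,300.

$44,018; $29,276; $135,720; $89,804; $113,802; $23,946; $106,028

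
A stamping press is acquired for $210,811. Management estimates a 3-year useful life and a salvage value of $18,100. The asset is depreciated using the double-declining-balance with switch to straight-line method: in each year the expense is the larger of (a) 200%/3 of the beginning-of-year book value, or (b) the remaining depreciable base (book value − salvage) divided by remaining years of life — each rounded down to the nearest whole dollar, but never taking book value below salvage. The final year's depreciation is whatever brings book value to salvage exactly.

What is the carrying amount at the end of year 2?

Depreciable base = $210,811 − $18,100 = $192,711.
Year 1: DB = ⌊$210,811 × 200%/3⌋ = $140,540; SL = ⌊$192,711/3⌋ = $64,237 → take DB $140,540. Book value $70,271.
Year 2: DB = ⌊$70,271 × 200%/3⌋ = $46,847; SL = ⌊$52,171/2⌋ = $26,085 → take DB $46,847. Book value $23,424.

$23,424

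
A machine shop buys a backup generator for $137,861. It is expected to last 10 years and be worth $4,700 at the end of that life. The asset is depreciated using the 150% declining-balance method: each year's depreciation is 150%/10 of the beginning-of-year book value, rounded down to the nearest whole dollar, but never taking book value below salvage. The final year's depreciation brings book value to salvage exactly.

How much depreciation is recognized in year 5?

Depreciable base = $137,861 − $4,700 = $133,161.
Year 1: ⌊$137,861 × 150%/10⌋ = $20,679. Book value $117,182.
Year 2: ⌊$117,182 × 150%/10⌋ = $17,577. Book value $99,605.
Year 3: ⌊$99,605 × 150%/10⌋ = $14,940. Book value $84,665.
Year 4: ⌊$84,665 × 150%/10⌋ = $12,699. Book value $71,966.
Year 5: ⌊$71,966 × 150%/10⌋ = $10,794. Book value $61,172.

$10,794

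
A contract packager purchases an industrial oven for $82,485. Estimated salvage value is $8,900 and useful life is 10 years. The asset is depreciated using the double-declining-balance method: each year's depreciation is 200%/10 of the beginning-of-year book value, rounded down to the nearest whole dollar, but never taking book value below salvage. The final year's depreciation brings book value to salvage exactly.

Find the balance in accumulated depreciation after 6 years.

$60,861

Depreciable base = $82,485 − $8,900 = $73,585.
Year 1: ⌊$82,485 × 200%/10⌋ = $16,497. Book value $65,988.
Year 2: ⌊$65,988 × 200%/10⌋ = $13,197. Book value $52,791.
Year 3: ⌊$52,791 × 200%/10⌋ = $10,558. Book value $42,233.
Year 4: ⌊$42,233 × 200%/10⌋ = $8,446. Book value $33,787.
Year 5: ⌊$33,787 × 200%/10⌋ = $6,757. Book value $27,030.
Year 6: ⌊$27,030 × 200%/10⌋ = $5,406. Book value $21,624.
Accumulated through year 6 = $82,485 − $21,624 = $60,861.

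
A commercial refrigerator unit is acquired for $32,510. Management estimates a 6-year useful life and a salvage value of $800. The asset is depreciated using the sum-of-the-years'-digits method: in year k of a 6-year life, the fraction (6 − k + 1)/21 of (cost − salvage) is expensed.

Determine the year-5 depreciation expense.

Depreciable base = $32,510 − $800 = $31,710.
Sum of the years' digits = 6+5+4+3+2+1 = 21.
Year 1: $31,710 × 6/21 = $9,060. Book value $23,450.
Year 2: $31,710 × 5/21 = $7,550. Book value $15,900.
Year 3: $31,710 × 4/21 = $6,040. Book value $9,860.
Year 4: $31,710 × 3/21 = $4,530. Book value $5,330.
Year 5: $31,710 × 2/21 = $3,020. Book value $2,310.

$3,020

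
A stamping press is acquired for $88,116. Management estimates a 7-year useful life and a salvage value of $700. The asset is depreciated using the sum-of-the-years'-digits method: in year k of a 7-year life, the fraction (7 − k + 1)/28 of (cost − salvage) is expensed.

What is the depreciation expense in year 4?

Depreciable base = $88,116 − $700 = $87,416.
Sum of the years' digits = 7+6+5+4+3+2+1 = 28.
Year 1: $87,416 × 7/28 = $21,854. Book value $66,262.
Year 2: $87,416 × 6/28 = $18,732. Book value $47,530.
Year 3: $87,416 × 5/28 = $15,610. Book value $31,920.
Year 4: $87,416 × 4/28 = $12,488. Book value $19,432.

$12,488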